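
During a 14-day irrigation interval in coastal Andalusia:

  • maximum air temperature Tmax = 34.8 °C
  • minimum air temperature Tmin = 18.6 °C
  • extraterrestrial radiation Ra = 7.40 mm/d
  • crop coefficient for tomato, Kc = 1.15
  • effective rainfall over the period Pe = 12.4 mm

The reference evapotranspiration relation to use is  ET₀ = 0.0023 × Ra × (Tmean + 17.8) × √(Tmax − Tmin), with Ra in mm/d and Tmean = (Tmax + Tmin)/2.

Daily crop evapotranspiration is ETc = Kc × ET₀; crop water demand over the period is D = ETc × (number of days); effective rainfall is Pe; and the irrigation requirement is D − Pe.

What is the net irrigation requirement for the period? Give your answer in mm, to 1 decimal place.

Tmean = (34.8 + 18.6)/2 = 26.70 °C
ET₀ = 0.0023 × 7.40 × (26.70 + 17.8) × √16.2 = 0.0023 × 7.40 × 44.50 × 4.0249 = 3.0484 mm/d
ETc = Kc × ET₀ = 1.15 × 3.0484 = 3.5057 mm/d
Crop demand D = ETc × 14 d = 3.5057 × 14 = 49.080 mm
D − Pe = 49.080 − 12.4 = 36.680 mm

36.7 mm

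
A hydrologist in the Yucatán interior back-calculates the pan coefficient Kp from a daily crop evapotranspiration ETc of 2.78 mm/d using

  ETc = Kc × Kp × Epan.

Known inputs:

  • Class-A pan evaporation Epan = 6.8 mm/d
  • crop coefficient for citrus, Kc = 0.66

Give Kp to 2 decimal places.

0.62

ETc = Kc × Kp × Epan  ⇒  Kp = ETc / (Kc × Epan)
Kp = 2.78 / (0.66 × 6.8) = 2.78 / 4.488 = 0.6194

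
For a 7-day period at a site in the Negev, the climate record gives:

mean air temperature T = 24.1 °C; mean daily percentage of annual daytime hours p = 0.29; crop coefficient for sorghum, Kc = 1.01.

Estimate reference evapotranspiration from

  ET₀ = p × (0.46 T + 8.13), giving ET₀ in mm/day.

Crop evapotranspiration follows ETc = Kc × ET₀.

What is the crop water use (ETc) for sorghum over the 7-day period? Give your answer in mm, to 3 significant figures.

ET₀ = 0.29 × (0.46 × 24.1 + 8.13) = 0.29 × 19.216 = 5.5726 mm/d
ETc = Kc × ET₀ = 1.01 × 5.5726 = 5.6283 mm/d
Over 7 days: 5.6283 × 7 = 39.398 mm

39.4 mm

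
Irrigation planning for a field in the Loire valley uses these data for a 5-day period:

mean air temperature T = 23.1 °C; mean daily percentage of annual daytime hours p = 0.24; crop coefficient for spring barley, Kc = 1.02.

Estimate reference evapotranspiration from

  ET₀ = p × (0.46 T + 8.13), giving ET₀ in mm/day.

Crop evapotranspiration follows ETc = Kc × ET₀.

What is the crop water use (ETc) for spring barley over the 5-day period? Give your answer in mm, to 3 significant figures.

23.0 mm

ET₀ = 0.24 × (0.46 × 23.1 + 8.13) = 0.24 × 18.756 = 4.5014 mm/d
ETc = Kc × ET₀ = 1.02 × 4.5014 = 4.5914 mm/d
Over 5 days: 4.5914 × 5 = 22.957 mm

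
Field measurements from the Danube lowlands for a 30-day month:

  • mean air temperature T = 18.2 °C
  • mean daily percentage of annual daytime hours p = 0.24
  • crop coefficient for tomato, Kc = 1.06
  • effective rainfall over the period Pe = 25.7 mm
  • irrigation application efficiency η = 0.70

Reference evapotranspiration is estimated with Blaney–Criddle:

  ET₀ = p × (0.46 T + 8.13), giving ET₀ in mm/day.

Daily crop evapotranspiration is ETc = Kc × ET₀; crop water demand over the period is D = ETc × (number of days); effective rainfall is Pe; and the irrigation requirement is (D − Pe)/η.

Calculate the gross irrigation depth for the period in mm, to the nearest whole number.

143 mm

ET₀ = 0.24 × (0.46 × 18.2 + 8.13) = 0.24 × 16.502 = 3.9605 mm/d
ETc = Kc × ET₀ = 1.06 × 3.9605 = 4.1981 mm/d
Crop demand D = ETc × 30 d = 4.1981 × 30 = 125.943 mm
D − Pe = 125.943 − 25.7 = 100.243 mm
Gross irrigation = 100.243 / 0.70 = 143.204 mm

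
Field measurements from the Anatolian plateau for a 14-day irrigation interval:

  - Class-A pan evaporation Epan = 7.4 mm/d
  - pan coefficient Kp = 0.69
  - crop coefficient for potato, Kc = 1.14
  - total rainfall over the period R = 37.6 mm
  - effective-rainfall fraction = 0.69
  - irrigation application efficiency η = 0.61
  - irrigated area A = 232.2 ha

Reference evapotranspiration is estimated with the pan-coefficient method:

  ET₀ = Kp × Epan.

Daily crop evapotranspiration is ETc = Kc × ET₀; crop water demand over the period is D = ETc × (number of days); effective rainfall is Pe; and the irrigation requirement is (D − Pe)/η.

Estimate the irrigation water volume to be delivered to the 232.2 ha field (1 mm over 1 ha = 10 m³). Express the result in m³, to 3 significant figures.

ET₀ = 0.69 × 7.4 = 5.1060 mm/d
ETc = Kc × ET₀ = 1.14 × 5.1060 = 5.8208 mm/d
Crop demand D = ETc × 14 d = 5.8208 × 14 = 81.491 mm
Pe = 0.69 × 37.6 = 25.944 mm
D − Pe = 81.491 − 25.944 = 55.547 mm
Gross irrigation = 55.547 / 0.61 = 91.061 mm
Volume = 91.061 mm × 232.2 ha × 10 = 211443.6 m³

211000 m³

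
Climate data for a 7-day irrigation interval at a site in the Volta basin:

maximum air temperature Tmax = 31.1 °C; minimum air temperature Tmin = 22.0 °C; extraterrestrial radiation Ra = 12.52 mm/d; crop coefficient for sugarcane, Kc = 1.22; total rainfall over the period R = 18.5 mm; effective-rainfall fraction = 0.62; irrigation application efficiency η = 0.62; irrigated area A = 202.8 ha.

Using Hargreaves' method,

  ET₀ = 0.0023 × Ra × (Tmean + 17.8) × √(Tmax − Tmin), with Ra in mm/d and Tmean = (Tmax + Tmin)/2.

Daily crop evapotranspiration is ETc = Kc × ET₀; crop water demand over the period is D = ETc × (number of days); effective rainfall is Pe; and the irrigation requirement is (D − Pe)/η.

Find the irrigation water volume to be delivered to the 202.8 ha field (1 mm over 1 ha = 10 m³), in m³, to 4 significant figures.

70100 m³

Tmean = (31.1 + 22.0)/2 = 26.55 °C
ET₀ = 0.0023 × 12.52 × (26.55 + 17.8) × √9.1 = 0.0023 × 12.52 × 44.35 × 3.0166 = 3.8525 mm/d
ETc = Kc × ET₀ = 1.22 × 3.8525 = 4.7001 mm/d
Crop demand D = ETc × 7 d = 4.7001 × 7 = 32.901 mm
Pe = 0.62 × 18.5 = 11.470 mm
D − Pe = 32.901 − 11.470 = 21.431 mm
Gross irrigation = 21.431 / 0.62 = 34.566 mm
Volume = 34.566 mm × 202.8 ha × 10 = 70099.8 m³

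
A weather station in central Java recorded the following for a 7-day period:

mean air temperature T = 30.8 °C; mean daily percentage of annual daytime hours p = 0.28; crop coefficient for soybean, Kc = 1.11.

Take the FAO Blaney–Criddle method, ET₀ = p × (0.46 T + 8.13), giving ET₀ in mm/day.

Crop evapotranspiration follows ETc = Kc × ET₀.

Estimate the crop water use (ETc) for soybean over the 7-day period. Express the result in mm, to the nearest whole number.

ET₀ = 0.28 × (0.46 × 30.8 + 8.13) = 0.28 × 22.298 = 6.2434 mm/d
ETc = Kc × ET₀ = 1.11 × 6.2434 = 6.9302 mm/d
Over 7 days: 6.9302 × 7 = 48.511 mm

49 mm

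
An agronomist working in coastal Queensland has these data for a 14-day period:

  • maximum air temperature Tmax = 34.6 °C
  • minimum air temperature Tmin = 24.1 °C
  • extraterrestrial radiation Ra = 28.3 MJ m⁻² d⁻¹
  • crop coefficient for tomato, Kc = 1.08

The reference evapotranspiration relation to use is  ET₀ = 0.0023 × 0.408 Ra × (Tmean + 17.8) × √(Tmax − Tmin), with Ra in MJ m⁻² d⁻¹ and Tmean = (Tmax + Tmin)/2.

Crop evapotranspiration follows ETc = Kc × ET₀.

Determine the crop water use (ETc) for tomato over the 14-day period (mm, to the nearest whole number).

Tmean = (34.6 + 24.1)/2 = 29.35 °C
0.408 Ra = 0.408 × 28.3 = 11.5464 mm/d equivalent
ET₀ = 0.0023 × 11.5464 × (29.35 + 17.8) × √10.5 = 0.0023 × 11.5464 × 47.15 × 3.2404 = 4.0575 mm/d
ETc = Kc × ET₀ = 1.08 × 4.0575 = 4.3821 mm/d
Over 14 days: 4.3821 × 14 = 61.349 mm

61 mm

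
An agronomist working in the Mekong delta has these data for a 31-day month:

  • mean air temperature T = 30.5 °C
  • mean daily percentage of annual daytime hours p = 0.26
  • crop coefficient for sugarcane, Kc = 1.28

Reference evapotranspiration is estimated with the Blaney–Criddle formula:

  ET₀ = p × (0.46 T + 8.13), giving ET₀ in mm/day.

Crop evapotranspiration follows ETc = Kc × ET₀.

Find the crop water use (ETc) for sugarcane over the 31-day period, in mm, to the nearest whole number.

229 mm

ET₀ = 0.26 × (0.46 × 30.5 + 8.13) = 0.26 × 22.160 = 5.7616 mm/d
ETc = Kc × ET₀ = 1.28 × 5.7616 = 7.3748 mm/d
Over 31 days: 7.3748 × 31 = 228.619 mm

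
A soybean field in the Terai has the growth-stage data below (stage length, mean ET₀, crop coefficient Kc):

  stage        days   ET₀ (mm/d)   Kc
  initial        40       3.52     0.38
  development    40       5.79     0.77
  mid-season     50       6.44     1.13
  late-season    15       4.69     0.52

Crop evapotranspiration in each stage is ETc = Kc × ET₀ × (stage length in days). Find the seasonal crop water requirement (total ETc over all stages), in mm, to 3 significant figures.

initial: 0.38 × 3.52 × 40 = 53.50 mm
development: 0.77 × 5.79 × 40 = 178.33 mm
mid-season: 1.13 × 6.44 × 50 = 363.86 mm
late-season: 0.52 × 4.69 × 15 = 36.58 mm
Seasonal total = 632.27 mm

632 mm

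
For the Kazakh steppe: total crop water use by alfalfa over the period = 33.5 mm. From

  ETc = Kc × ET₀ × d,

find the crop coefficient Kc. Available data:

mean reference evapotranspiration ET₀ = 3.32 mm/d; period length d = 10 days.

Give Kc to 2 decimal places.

1.01

ETc = Kc × ET₀ × d  ⇒  Kc = ETc / (ET₀ × d)
Kc = 33.5 / (3.32 × 10) = 33.5 / 33.20 = 1.0090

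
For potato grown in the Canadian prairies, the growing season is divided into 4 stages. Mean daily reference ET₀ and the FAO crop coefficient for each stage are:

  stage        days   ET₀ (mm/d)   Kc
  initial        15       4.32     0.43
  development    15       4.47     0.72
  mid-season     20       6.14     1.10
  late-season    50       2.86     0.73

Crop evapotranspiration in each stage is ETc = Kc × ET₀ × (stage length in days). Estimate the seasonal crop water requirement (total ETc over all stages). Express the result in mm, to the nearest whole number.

initial: 0.43 × 4.32 × 15 = 27.86 mm
development: 0.72 × 4.47 × 15 = 48.28 mm
mid-season: 1.10 × 6.14 × 20 = 135.08 mm
late-season: 0.73 × 2.86 × 50 = 104.39 mm
Seasonal total = 315.61 mm

316 mm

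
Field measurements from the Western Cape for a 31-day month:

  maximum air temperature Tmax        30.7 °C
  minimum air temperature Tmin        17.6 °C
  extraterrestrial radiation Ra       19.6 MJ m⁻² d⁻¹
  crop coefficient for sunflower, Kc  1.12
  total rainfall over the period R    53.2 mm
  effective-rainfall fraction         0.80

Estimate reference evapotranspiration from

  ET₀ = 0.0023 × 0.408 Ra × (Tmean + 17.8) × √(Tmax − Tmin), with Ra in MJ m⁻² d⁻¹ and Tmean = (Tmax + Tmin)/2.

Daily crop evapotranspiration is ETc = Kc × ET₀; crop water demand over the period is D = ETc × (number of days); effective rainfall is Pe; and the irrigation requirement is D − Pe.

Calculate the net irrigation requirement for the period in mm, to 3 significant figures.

54.4 mm

Tmean = (30.7 + 17.6)/2 = 24.15 °C
0.408 Ra = 0.408 × 19.6 = 7.9968 mm/d equivalent
ET₀ = 0.0023 × 7.9968 × (24.15 + 17.8) × √13.1 = 0.0023 × 7.9968 × 41.95 × 3.6194 = 2.7926 mm/d
ETc = Kc × ET₀ = 1.12 × 2.7926 = 3.1277 mm/d
Crop demand D = ETc × 31 d = 3.1277 × 31 = 96.959 mm
Pe = 0.80 × 53.2 = 42.560 mm
D − Pe = 96.959 − 42.560 = 54.399 mm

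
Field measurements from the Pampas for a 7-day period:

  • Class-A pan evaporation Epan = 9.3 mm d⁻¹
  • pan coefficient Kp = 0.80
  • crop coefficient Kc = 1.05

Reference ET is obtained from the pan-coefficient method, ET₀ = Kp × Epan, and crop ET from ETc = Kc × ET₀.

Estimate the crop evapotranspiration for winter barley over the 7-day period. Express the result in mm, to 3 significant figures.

54.7 mm

ET₀ = 0.80 × 9.3 = 7.4400 mm/d
ETc = Kc × ET₀ = 1.05 × 7.4400 = 7.8120 mm/d
Over 7 days: 7.8120 × 7 = 54.684 mm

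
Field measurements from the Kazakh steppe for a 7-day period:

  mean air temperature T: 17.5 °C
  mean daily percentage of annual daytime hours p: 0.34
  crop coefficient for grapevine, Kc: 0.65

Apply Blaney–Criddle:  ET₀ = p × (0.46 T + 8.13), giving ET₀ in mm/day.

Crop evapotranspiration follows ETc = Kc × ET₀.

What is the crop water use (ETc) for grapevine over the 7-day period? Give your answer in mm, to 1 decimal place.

25.0 mm

ET₀ = 0.34 × (0.46 × 17.5 + 8.13) = 0.34 × 16.180 = 5.5012 mm/d
ETc = Kc × ET₀ = 0.65 × 5.5012 = 3.5758 mm/d
Over 7 days: 3.5758 × 7 = 25.031 mm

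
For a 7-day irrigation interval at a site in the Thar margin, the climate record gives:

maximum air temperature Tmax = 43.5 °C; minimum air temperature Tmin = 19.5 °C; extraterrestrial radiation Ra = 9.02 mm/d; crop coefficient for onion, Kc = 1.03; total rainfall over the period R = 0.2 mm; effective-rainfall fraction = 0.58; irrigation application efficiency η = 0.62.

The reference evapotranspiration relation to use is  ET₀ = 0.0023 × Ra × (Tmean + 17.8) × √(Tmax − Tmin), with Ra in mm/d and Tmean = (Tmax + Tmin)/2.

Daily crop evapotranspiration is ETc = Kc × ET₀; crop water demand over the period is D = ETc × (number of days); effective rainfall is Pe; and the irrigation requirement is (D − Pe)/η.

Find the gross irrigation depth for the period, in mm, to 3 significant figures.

Tmean = (43.5 + 19.5)/2 = 31.50 °C
ET₀ = 0.0023 × 9.02 × (31.50 + 17.8) × √24.0 = 0.0023 × 9.02 × 49.30 × 4.8990 = 5.0106 mm/d
ETc = Kc × ET₀ = 1.03 × 5.0106 = 5.1609 mm/d
Crop demand D = ETc × 7 d = 5.1609 × 7 = 36.126 mm
Pe = 0.58 × 0.2 = 0.116 mm
D − Pe = 36.126 − 0.116 = 36.010 mm
Gross irrigation = 36.010 / 0.62 = 58.081 mm

58.1 mm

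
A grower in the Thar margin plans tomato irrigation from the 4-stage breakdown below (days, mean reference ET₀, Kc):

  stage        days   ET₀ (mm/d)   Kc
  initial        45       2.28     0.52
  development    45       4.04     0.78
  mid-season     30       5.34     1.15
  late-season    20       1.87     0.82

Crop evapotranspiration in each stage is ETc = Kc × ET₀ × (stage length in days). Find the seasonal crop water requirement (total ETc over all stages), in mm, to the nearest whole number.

410 mm

initial: 0.52 × 2.28 × 45 = 53.35 mm
development: 0.78 × 4.04 × 45 = 141.80 mm
mid-season: 1.15 × 5.34 × 30 = 184.23 mm
late-season: 0.82 × 1.87 × 20 = 30.67 mm
Seasonal total = 410.05 mm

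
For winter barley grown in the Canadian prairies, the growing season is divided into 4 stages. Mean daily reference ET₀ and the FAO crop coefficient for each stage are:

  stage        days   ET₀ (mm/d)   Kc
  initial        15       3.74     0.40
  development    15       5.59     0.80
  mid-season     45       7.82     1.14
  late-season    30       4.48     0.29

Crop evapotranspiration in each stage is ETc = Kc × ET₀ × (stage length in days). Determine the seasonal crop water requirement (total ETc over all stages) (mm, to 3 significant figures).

initial: 0.40 × 3.74 × 15 = 22.44 mm
development: 0.80 × 5.59 × 15 = 67.08 mm
mid-season: 1.14 × 7.82 × 45 = 401.17 mm
late-season: 0.29 × 4.48 × 30 = 38.98 mm
Seasonal total = 529.67 mm

530 mm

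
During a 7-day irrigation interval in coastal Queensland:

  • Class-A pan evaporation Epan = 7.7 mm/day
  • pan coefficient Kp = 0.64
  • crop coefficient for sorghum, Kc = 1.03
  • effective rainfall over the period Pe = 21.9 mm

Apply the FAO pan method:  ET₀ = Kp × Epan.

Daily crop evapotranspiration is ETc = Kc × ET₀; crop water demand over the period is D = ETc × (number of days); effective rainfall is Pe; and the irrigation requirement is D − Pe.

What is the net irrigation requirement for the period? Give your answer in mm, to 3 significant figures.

ET₀ = 0.64 × 7.7 = 4.9280 mm/d
ETc = Kc × ET₀ = 1.03 × 4.9280 = 5.0758 mm/d
Crop demand D = ETc × 7 d = 5.0758 × 7 = 35.531 mm
D − Pe = 35.531 − 21.9 = 13.631 mm

13.6 mm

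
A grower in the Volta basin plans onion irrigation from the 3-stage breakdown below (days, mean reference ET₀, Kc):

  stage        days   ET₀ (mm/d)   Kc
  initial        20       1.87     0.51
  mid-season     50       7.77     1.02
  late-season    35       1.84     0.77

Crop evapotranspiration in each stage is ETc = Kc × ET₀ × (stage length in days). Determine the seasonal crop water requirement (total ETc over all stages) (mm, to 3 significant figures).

465 mm

initial: 0.51 × 1.87 × 20 = 19.07 mm
mid-season: 1.02 × 7.77 × 50 = 396.27 mm
late-season: 0.77 × 1.84 × 35 = 49.59 mm
Seasonal total = 464.93 mm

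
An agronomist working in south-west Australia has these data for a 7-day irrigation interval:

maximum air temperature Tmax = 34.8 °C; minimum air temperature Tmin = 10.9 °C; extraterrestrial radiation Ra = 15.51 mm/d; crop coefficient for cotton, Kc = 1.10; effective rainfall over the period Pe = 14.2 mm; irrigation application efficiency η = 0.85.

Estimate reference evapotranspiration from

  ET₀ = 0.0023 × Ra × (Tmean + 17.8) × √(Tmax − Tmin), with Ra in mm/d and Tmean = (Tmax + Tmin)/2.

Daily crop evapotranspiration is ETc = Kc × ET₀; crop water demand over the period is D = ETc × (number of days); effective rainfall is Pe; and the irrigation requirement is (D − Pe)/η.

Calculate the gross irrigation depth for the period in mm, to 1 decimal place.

Tmean = (34.8 + 10.9)/2 = 22.85 °C
ET₀ = 0.0023 × 15.51 × (22.85 + 17.8) × √23.9 = 0.0023 × 15.51 × 40.65 × 4.8888 = 7.0893 mm/d
ETc = Kc × ET₀ = 1.10 × 7.0893 = 7.7982 mm/d
Crop demand D = ETc × 7 d = 7.7982 × 7 = 54.587 mm
D − Pe = 54.587 − 14.2 = 40.387 mm
Gross irrigation = 40.387 / 0.85 = 47.514 mm

47.5 mm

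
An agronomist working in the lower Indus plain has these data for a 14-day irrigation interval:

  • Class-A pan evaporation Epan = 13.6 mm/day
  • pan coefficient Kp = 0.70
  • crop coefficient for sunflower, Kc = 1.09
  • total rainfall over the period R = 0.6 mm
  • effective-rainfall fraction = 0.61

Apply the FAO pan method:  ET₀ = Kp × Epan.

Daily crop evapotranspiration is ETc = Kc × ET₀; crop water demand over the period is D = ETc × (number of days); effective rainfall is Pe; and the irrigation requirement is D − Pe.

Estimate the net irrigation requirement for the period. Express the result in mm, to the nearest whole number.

145 mm

ET₀ = 0.70 × 13.6 = 9.5200 mm/d
ETc = Kc × ET₀ = 1.09 × 9.5200 = 10.3768 mm/d
Crop demand D = ETc × 14 d = 10.3768 × 14 = 145.275 mm
Pe = 0.61 × 0.6 = 0.366 mm
D − Pe = 145.275 − 0.366 = 144.909 mm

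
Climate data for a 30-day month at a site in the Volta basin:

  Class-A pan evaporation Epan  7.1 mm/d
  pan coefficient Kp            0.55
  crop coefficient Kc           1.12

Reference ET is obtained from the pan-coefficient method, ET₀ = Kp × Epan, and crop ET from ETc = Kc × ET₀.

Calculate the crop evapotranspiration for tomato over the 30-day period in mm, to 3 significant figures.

131 mm

ET₀ = 0.55 × 7.1 = 3.9050 mm/d
ETc = Kc × ET₀ = 1.12 × 3.9050 = 4.3736 mm/d
Over 30 days: 4.3736 × 30 = 131.208 mm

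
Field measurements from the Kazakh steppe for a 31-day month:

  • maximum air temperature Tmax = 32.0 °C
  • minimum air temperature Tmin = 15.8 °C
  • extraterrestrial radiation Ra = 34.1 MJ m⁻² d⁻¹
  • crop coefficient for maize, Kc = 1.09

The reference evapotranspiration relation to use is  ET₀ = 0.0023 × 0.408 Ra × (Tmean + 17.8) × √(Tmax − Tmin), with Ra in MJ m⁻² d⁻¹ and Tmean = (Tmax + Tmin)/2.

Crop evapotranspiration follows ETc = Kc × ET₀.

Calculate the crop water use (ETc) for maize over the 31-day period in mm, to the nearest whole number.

181 mm

Tmean = (32.0 + 15.8)/2 = 23.90 °C
0.408 Ra = 0.408 × 34.1 = 13.9128 mm/d equivalent
ET₀ = 0.0023 × 13.9128 × (23.90 + 17.8) × √16.2 = 0.0023 × 13.9128 × 41.70 × 4.0249 = 5.3707 mm/d
ETc = Kc × ET₀ = 1.09 × 5.3707 = 5.8541 mm/d
Over 31 days: 5.8541 × 31 = 181.477 mm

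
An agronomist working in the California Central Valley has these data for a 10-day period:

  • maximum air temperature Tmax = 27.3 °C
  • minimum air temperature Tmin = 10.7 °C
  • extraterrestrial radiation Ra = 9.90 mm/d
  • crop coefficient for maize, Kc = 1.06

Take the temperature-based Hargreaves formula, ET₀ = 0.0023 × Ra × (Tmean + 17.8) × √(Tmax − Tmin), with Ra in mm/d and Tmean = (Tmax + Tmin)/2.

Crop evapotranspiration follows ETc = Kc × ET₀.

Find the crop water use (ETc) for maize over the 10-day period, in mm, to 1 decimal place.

Tmean = (27.3 + 10.7)/2 = 19.00 °C
ET₀ = 0.0023 × 9.90 × (19.00 + 17.8) × √16.6 = 0.0023 × 9.90 × 36.80 × 4.0743 = 3.4140 mm/d
ETc = Kc × ET₀ = 1.06 × 3.4140 = 3.6188 mm/d
Over 10 days: 3.6188 × 10 = 36.188 mm

36.2 mm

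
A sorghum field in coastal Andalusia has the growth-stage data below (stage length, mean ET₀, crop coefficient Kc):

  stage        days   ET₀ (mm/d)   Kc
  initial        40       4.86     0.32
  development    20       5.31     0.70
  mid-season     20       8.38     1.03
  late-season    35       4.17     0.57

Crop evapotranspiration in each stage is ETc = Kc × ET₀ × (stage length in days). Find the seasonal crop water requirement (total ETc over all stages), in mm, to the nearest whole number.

392 mm

initial: 0.32 × 4.86 × 40 = 62.21 mm
development: 0.70 × 5.31 × 20 = 74.34 mm
mid-season: 1.03 × 8.38 × 20 = 172.63 mm
late-season: 0.57 × 4.17 × 35 = 83.19 mm
Seasonal total = 392.37 mm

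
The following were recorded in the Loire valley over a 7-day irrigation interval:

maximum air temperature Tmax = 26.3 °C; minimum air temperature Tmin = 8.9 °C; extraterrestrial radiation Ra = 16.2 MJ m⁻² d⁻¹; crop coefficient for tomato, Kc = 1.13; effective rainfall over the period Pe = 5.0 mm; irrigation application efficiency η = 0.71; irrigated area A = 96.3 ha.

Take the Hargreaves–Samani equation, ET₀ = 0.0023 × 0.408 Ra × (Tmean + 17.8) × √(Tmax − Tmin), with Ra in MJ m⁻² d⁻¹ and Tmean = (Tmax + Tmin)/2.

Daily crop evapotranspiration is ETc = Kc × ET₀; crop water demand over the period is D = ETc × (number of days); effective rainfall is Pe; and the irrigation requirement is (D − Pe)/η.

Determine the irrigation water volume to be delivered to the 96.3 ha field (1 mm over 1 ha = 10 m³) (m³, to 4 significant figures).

Tmean = (26.3 + 8.9)/2 = 17.60 °C
0.408 Ra = 0.408 × 16.2 = 6.6096 mm/d equivalent
ET₀ = 0.0023 × 6.6096 × (17.60 + 17.8) × √17.4 = 0.0023 × 6.6096 × 35.40 × 4.1713 = 2.2448 mm/d
ETc = Kc × ET₀ = 1.13 × 2.2448 = 2.5366 mm/d
Crop demand D = ETc × 7 d = 2.5366 × 7 = 17.756 mm
D − Pe = 17.756 − 5.0 = 12.756 mm
Gross irrigation = 12.756 / 0.71 = 17.966 mm
Volume = 17.966 mm × 96.3 ha × 10 = 17301.3 m³

17300 m³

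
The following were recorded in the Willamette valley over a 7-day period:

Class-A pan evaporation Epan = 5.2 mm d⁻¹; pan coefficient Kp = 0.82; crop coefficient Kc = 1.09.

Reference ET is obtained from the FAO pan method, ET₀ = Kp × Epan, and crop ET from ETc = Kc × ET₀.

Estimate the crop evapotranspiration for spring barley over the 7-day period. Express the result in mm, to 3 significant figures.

32.5 mm

ET₀ = 0.82 × 5.2 = 4.2640 mm/d
ETc = Kc × ET₀ = 1.09 × 4.2640 = 4.6478 mm/d
Over 7 days: 4.6478 × 7 = 32.535 mm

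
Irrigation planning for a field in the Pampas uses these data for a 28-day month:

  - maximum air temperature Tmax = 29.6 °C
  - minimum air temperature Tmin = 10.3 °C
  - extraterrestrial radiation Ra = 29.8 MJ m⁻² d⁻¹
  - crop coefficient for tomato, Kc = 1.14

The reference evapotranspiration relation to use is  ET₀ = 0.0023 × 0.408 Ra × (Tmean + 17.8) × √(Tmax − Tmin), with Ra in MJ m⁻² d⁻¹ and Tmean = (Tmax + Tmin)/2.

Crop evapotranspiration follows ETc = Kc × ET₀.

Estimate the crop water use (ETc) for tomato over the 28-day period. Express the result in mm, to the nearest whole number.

Tmean = (29.6 + 10.3)/2 = 19.95 °C
0.408 Ra = 0.408 × 29.8 = 12.1584 mm/d equivalent
ET₀ = 0.0023 × 12.1584 × (19.95 + 17.8) × √19.3 = 0.0023 × 12.1584 × 37.75 × 4.3932 = 4.6377 mm/d
ETc = Kc × ET₀ = 1.14 × 4.6377 = 5.2870 mm/d
Over 28 days: 5.2870 × 28 = 148.036 mm

148 mm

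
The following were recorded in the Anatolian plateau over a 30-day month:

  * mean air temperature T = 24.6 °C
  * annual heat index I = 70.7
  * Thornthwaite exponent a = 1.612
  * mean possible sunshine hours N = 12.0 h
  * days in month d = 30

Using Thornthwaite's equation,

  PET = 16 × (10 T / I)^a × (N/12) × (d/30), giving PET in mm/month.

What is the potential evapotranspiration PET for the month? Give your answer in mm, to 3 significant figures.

119 mm

10T/I = 10 × 24.6 / 70.7 = 3.4795
(10T/I)^a = 3.4795^1.612 = 7.4632
Uncorrected PET = 16 × 7.4632 = 119.411 mm
Correction = (N/12)(d/30) = (12.0/12)(30/30) = 1.0000
PET = 119.411 × 1.0000 = 119.411 mm/month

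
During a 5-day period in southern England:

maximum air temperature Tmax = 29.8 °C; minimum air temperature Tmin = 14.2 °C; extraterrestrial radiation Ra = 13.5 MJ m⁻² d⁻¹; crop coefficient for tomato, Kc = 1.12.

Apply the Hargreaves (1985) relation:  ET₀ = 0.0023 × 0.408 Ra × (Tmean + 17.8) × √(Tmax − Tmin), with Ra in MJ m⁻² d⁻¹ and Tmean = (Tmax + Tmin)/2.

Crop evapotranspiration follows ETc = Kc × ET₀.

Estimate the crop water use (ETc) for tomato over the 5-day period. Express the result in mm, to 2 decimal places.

11.15 mm

Tmean = (29.8 + 14.2)/2 = 22.00 °C
0.408 Ra = 0.408 × 13.5 = 5.5080 mm/d equivalent
ET₀ = 0.0023 × 5.5080 × (22.00 + 17.8) × √15.6 = 0.0023 × 5.5080 × 39.80 × 3.9497 = 1.9914 mm/d
ETc = Kc × ET₀ = 1.12 × 1.9914 = 2.2304 mm/d
Over 5 days: 2.2304 × 5 = 11.152 mm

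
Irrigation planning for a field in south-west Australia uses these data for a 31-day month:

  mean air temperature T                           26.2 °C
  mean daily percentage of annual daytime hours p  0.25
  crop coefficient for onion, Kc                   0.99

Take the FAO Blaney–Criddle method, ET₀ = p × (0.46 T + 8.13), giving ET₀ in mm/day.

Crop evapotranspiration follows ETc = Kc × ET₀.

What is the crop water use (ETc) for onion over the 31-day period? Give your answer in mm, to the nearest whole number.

155 mm

ET₀ = 0.25 × (0.46 × 26.2 + 8.13) = 0.25 × 20.182 = 5.0455 mm/d
ETc = Kc × ET₀ = 0.99 × 5.0455 = 4.9950 mm/d
Over 31 days: 4.9950 × 31 = 154.845 mm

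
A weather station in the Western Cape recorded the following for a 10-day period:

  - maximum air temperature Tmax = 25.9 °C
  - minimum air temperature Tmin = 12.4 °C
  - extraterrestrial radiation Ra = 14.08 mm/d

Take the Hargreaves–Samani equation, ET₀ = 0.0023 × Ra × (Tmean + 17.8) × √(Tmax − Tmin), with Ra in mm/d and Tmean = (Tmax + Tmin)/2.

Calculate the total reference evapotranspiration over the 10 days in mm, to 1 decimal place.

Tmean = (25.9 + 12.4)/2 = 19.15 °C
ET₀ = 0.0023 × 14.08 × (19.15 + 17.8) × √13.5 = 0.0023 × 14.08 × 36.95 × 3.6742 = 4.3965 mm/d
Over 10 days: 4.3965 × 10 = 43.965 mm

44.0 mm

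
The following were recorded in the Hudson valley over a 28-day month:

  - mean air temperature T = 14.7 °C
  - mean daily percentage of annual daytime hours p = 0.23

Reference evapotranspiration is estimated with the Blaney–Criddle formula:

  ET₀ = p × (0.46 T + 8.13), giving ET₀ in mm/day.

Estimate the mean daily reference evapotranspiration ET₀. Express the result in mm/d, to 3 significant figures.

3.43 mm/d

ET₀ = 0.23 × (0.46 × 14.7 + 8.13) = 0.23 × 14.892 = 3.4252 mm/d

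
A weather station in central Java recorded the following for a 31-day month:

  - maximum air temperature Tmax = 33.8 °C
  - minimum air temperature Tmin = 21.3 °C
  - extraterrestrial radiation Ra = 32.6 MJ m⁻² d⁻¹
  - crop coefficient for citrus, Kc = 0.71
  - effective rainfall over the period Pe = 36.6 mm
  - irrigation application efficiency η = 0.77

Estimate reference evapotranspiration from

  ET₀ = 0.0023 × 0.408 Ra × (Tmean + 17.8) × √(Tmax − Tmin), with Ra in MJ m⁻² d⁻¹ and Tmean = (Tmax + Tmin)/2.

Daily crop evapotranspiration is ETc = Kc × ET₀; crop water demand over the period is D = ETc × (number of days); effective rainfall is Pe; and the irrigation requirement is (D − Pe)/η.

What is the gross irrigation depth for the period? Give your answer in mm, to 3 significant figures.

92.7 mm

Tmean = (33.8 + 21.3)/2 = 27.55 °C
0.408 Ra = 0.408 × 32.6 = 13.3008 mm/d equivalent
ET₀ = 0.0023 × 13.3008 × (27.55 + 17.8) × √12.5 = 0.0023 × 13.3008 × 45.35 × 3.5355 = 4.9049 mm/d
ETc = Kc × ET₀ = 0.71 × 4.9049 = 3.4825 mm/d
Crop demand D = ETc × 31 d = 3.4825 × 31 = 107.958 mm
D − Pe = 107.958 − 36.6 = 71.358 mm
Gross irrigation = 71.358 / 0.77 = 92.673 mm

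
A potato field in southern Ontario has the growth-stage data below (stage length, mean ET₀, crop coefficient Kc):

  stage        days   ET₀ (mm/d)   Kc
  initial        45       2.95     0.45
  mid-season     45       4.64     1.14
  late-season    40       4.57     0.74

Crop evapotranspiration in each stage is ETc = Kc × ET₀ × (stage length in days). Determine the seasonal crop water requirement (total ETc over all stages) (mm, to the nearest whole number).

initial: 0.45 × 2.95 × 45 = 59.74 mm
mid-season: 1.14 × 4.64 × 45 = 238.03 mm
late-season: 0.74 × 4.57 × 40 = 135.27 mm
Seasonal total = 433.04 mm

433 mm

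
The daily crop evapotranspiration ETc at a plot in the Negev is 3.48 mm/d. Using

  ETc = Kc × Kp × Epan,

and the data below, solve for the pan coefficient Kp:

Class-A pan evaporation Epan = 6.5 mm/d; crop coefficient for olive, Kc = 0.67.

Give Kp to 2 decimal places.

ETc = Kc × Kp × Epan  ⇒  Kp = ETc / (Kc × Epan)
Kp = 3.48 / (0.67 × 6.5) = 3.48 / 4.355 = 0.7991

0.80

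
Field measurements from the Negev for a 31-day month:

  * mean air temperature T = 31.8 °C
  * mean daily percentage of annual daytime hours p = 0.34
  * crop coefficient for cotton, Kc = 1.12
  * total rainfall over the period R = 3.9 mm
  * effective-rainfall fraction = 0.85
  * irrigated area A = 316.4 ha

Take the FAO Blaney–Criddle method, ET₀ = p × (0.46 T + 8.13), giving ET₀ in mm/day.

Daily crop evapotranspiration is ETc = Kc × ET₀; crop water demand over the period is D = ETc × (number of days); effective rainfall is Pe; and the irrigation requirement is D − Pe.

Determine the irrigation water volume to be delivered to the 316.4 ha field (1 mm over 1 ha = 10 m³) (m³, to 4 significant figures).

839500 m³

ET₀ = 0.34 × (0.46 × 31.8 + 8.13) = 0.34 × 22.758 = 7.7377 mm/d
ETc = Kc × ET₀ = 1.12 × 7.7377 = 8.6662 mm/d
Crop demand D = ETc × 31 d = 8.6662 × 31 = 268.652 mm
Pe = 0.85 × 3.9 = 3.315 mm
D − Pe = 268.652 − 3.315 = 265.337 mm
Volume = 265.337 mm × 316.4 ha × 10 = 839526.3 m³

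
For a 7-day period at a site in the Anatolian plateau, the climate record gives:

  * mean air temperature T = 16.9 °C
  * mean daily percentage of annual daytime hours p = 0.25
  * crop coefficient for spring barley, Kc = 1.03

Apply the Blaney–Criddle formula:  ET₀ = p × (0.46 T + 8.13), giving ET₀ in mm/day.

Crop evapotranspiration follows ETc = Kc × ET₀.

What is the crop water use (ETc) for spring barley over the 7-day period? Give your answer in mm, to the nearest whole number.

29 mm

ET₀ = 0.25 × (0.46 × 16.9 + 8.13) = 0.25 × 15.904 = 3.9760 mm/d
ETc = Kc × ET₀ = 1.03 × 3.9760 = 4.0953 mm/d
Over 7 days: 4.0953 × 7 = 28.667 mm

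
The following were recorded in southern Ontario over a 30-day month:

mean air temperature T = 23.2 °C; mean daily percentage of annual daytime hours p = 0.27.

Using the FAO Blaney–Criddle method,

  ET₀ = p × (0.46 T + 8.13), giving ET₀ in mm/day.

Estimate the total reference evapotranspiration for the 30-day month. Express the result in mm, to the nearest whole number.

ET₀ = 0.27 × (0.46 × 23.2 + 8.13) = 0.27 × 18.802 = 5.0765 mm/d
Monthly total = 5.0765 × 30 = 152.295 mm

152 mm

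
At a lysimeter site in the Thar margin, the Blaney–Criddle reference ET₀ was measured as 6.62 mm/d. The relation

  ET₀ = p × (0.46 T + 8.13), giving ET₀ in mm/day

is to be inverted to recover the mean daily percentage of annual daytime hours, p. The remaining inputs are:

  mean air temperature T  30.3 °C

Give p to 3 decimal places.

p = ET₀ / (0.46 T + 8.13) = 6.62 / (0.46 × 30.3 + 8.13) = 6.62 / 22.068 = 0.3000

0.300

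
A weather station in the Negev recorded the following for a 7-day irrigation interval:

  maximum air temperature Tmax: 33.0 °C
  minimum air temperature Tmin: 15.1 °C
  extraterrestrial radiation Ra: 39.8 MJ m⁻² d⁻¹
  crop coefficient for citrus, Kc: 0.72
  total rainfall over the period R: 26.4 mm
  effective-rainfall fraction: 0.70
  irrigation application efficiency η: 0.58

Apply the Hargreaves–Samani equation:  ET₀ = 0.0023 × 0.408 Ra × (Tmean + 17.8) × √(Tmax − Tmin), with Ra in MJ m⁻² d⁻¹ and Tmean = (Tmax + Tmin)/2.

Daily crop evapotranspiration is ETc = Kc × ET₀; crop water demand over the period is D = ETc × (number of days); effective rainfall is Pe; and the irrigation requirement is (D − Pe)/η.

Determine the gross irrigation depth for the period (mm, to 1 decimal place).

25.6 mm

Tmean = (33.0 + 15.1)/2 = 24.05 °C
0.408 Ra = 0.408 × 39.8 = 16.2384 mm/d equivalent
ET₀ = 0.0023 × 16.2384 × (24.05 + 17.8) × √17.9 = 0.0023 × 16.2384 × 41.85 × 4.2308 = 6.6129 mm/d
ETc = Kc × ET₀ = 0.72 × 6.6129 = 4.7613 mm/d
Crop demand D = ETc × 7 d = 4.7613 × 7 = 33.329 mm
Pe = 0.70 × 26.4 = 18.480 mm
D − Pe = 33.329 − 18.480 = 14.849 mm
Gross irrigation = 14.849 / 0.58 = 25.602 mm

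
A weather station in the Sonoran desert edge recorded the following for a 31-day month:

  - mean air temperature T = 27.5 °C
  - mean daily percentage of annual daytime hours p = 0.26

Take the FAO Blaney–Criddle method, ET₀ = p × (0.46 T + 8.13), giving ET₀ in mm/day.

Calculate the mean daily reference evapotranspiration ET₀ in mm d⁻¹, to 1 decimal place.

ET₀ = 0.26 × (0.46 × 27.5 + 8.13) = 0.26 × 20.780 = 5.4028 mm/d

5.4 mm d⁻¹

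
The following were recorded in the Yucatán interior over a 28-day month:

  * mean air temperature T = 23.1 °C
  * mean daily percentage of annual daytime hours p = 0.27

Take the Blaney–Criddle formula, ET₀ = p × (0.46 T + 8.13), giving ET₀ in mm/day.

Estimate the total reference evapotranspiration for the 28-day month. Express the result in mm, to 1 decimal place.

141.8 mm

ET₀ = 0.27 × (0.46 × 23.1 + 8.13) = 0.27 × 18.756 = 5.0641 mm/d
Monthly total = 5.0641 × 28 = 141.795 mm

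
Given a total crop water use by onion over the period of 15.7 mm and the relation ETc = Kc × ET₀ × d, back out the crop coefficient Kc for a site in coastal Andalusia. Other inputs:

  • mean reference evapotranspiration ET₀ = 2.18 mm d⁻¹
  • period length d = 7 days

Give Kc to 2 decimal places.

ETc = Kc × ET₀ × d  ⇒  Kc = ETc / (ET₀ × d)
Kc = 15.7 / (2.18 × 7) = 15.7 / 15.26 = 1.0288

1.03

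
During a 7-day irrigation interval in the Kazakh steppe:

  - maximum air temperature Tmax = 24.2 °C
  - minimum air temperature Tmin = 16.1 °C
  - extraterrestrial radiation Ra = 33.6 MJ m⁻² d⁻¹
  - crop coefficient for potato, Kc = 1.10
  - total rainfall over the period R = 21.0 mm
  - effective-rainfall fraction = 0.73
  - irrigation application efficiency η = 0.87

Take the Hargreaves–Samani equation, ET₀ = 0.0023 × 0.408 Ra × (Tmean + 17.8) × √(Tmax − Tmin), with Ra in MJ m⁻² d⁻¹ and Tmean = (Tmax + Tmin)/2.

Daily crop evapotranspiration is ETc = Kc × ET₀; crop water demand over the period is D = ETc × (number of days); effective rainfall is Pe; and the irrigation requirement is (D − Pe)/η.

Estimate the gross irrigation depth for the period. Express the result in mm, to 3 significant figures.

Tmean = (24.2 + 16.1)/2 = 20.15 °C
0.408 Ra = 0.408 × 33.6 = 13.7088 mm/d equivalent
ET₀ = 0.0023 × 13.7088 × (20.15 + 17.8) × √8.1 = 0.0023 × 13.7088 × 37.95 × 2.8460 = 3.4054 mm/d
ETc = Kc × ET₀ = 1.10 × 3.4054 = 3.7459 mm/d
Crop demand D = ETc × 7 d = 3.7459 × 7 = 26.221 mm
Pe = 0.73 × 21.0 = 15.330 mm
D − Pe = 26.221 − 15.330 = 10.891 mm
Gross irrigation = 10.891 / 0.87 = 12.518 mm

12.5 mm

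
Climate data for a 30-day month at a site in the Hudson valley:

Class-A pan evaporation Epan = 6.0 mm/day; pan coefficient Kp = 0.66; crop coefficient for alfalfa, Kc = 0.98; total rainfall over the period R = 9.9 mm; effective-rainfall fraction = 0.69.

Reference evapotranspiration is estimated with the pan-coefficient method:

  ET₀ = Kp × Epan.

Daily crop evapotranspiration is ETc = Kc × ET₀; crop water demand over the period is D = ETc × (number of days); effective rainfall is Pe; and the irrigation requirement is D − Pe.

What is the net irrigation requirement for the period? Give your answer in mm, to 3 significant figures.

110 mm

ET₀ = 0.66 × 6.0 = 3.9600 mm/d
ETc = Kc × ET₀ = 0.98 × 3.9600 = 3.8808 mm/d
Crop demand D = ETc × 30 d = 3.8808 × 30 = 116.424 mm
Pe = 0.69 × 9.9 = 6.831 mm
D − Pe = 116.424 − 6.831 = 109.593 mm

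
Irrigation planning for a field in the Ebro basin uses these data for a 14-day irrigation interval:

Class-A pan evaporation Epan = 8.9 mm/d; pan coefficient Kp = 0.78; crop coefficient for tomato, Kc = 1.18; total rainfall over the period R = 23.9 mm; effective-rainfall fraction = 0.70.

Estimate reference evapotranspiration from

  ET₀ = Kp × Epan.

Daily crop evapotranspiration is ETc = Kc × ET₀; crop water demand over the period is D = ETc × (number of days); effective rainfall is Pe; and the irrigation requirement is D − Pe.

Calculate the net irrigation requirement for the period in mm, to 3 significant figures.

ET₀ = 0.78 × 8.9 = 6.9420 mm/d
ETc = Kc × ET₀ = 1.18 × 6.9420 = 8.1916 mm/d
Crop demand D = ETc × 14 d = 8.1916 × 14 = 114.682 mm
Pe = 0.70 × 23.9 = 16.730 mm
D − Pe = 114.682 − 16.730 = 97.952 mm

98.0 mm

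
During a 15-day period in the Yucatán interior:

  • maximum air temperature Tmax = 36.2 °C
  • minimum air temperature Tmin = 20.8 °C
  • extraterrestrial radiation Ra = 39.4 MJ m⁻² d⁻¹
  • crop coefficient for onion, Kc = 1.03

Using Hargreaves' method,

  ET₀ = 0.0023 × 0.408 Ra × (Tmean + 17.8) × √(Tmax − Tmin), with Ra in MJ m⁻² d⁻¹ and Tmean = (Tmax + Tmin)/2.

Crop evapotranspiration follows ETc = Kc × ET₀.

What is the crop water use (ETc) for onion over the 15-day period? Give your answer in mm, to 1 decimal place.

103.8 mm

Tmean = (36.2 + 20.8)/2 = 28.50 °C
0.408 Ra = 0.408 × 39.4 = 16.0752 mm/d equivalent
ET₀ = 0.0023 × 16.0752 × (28.50 + 17.8) × √15.4 = 0.0023 × 16.0752 × 46.30 × 3.9243 = 6.7178 mm/d
ETc = Kc × ET₀ = 1.03 × 6.7178 = 6.9193 mm/d
Over 15 days: 6.9193 × 15 = 103.790 mm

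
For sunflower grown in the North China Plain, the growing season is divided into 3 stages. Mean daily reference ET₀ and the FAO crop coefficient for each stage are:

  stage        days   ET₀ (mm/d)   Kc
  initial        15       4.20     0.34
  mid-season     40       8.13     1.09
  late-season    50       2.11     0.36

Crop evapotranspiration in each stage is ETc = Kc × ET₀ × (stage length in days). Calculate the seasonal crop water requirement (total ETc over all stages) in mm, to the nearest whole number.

initial: 0.34 × 4.20 × 15 = 21.42 mm
mid-season: 1.09 × 8.13 × 40 = 354.47 mm
late-season: 0.36 × 2.11 × 50 = 37.98 mm
Seasonal total = 413.87 mm

414 mm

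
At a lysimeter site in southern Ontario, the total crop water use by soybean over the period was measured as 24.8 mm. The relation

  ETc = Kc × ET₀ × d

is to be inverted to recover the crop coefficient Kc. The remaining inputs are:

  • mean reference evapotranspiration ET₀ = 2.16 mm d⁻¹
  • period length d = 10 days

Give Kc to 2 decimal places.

1.15

ETc = Kc × ET₀ × d  ⇒  Kc = ETc / (ET₀ × d)
Kc = 24.8 / (2.16 × 10) = 24.8 / 21.60 = 1.1481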